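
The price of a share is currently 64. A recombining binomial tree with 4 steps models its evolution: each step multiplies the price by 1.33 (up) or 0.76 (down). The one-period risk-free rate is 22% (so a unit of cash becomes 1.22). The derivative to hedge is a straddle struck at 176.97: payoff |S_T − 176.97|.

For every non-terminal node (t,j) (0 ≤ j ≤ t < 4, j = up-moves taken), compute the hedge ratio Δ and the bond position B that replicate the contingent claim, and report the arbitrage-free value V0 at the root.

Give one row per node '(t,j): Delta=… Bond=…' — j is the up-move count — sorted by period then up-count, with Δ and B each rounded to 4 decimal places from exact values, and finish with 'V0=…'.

(0,0): Delta=-0.6305 Bond=65.1514
(1,0): Delta=-1.0000 Bond=97.4586
(1,1): Delta=-0.5800 Bond=75.1866
(2,0): Delta=-1.0000 Bond=118.8995
(2,1): Delta=-1.0000 Bond=118.8995
(2,2): Delta=-0.5226 Bond=85.2301
(3,0): Delta=-1.0000 Bond=145.0574
(3,1): Delta=-1.0000 Bond=145.0574
(3,2): Delta=-1.0000 Bond=145.0574
(3,3): Delta=-0.4573 Bond=94.1580
V0=24.8012

Under the risk-neutral measure, an up-move has probability p* = (R−d)/(u−d) = 0.8070 and values discount at R = 1.22.
Terminal payoffs: V(4,0)=155.6182, V(4,1)=139.6044, V(4,2)=111.5801, V(4,3)=62.5377, V(4,4)=23.2865
  t=3,j=0: stock 28.0945 → up 37.3656 (V=139.6044), down 21.3518 (V=155.6182). Price 116.9629; hedge Δ=-1.0000, bond B=145.0574.
  t=3,j=1: stock 49.1653 → up 65.3899 (V=111.5801), down 37.3656 (V=139.6044). Price 95.8921; hedge Δ=-1.0000, bond B=145.0574.
  t=3,j=2: stock 86.0393 → up 114.4323 (V=62.5377), down 65.3899 (V=111.5801). Price 59.0181; hedge Δ=-1.0000, bond B=145.0574.
  t=3,j=3: stock 150.5688 → up 200.2565 (V=23.2865), down 114.4323 (V=62.5377). Price 25.2961; hedge Δ=-0.4573, bond B=94.1580.
  t=2,j=0: stock 36.9664 → up 49.1653 (V=95.8921), down 28.0945 (V=116.9629). Price 81.9331; hedge Δ=-1.0000, bond B=118.8995.
  t=2,j=1: stock 64.6912 → up 86.0393 (V=59.0181), down 49.1653 (V=95.8921). Price 54.2083; hedge Δ=-1.0000, bond B=118.8995.
  t=2,j=2: stock 113.2096 → up 150.5688 (V=25.2961), down 86.0393 (V=59.0181). Price 26.0687; hedge Δ=-0.5226, bond B=85.2301.
  t=1,j=0: stock 48.6400 → up 64.6912 (V=54.2083), down 36.9664 (V=81.9331). Price 48.8186; hedge Δ=-1.0000, bond B=97.4586.
  t=1,j=1: stock 85.1200 → up 113.2096 (V=26.0687), down 64.6912 (V=54.2083). Price 25.8190; hedge Δ=-0.5800, bond B=75.1866.
  t=0,j=0: stock 64.0000 → up 85.1200 (V=25.8190), down 48.6400 (V=48.8186). Price 24.8012; hedge Δ=-0.6305, bond B=65.1514.
Each (Δ,B) replicates both successor values, so the strategy is self-financing and V0 is arbitrage-free.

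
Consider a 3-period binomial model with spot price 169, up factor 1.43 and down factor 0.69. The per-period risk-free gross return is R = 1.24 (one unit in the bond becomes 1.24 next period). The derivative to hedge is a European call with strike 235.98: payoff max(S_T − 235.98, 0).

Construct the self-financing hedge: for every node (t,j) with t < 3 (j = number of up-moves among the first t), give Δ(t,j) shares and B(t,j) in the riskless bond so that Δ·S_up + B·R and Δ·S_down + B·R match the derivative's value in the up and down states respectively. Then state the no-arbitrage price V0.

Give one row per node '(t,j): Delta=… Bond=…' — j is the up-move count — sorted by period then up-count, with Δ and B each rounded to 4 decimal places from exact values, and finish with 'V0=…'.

Under the risk-neutral measure, an up-move has probability p* = (R−d)/(u−d) = 0.7432 and values discount at R = 1.24.
Terminal payoffs: V(3,0)=0.0000, V(3,1)=0.0000, V(3,2)=2.4758, V(3,3)=258.2110
  t=2,j=0: stock 80.4609 → up 115.0591 (V=0.0000), down 55.5180 (V=0.0000). Price 0.0000; hedge Δ=0.0000, bond B=0.0000.
  t=2,j=1: stock 166.7523 → up 238.4558 (V=2.4758), down 115.0591 (V=0.0000). Price 1.4840; hedge Δ=0.0201, bond B=-1.8617.
  t=2,j=2: stock 345.5881 → up 494.1910 (V=258.2110), down 238.4558 (V=2.4758). Price 155.2816; hedge Δ=1.0000, bond B=-190.3065.
  t=1,j=0: stock 116.6100 → up 166.7523 (V=1.4840), down 80.4609 (V=0.0000). Price 0.8895; hedge Δ=0.0172, bond B=-1.1159.
  t=1,j=1: stock 241.6700 → up 345.5881 (V=155.2816), down 166.7523 (V=1.4840). Price 93.3815; hedge Δ=0.8600, bond B=-114.4532.
  t=0,j=0: stock 169.0000 → up 241.6700 (V=93.3815), down 116.6100 (V=0.8895). Price 56.1561; hedge Δ=0.7396, bond B=-68.8331.
The time-0 hedge costs 56.1561, which is the no-arbitrage price.

(0,0): Delta=0.7396 Bond=-68.8331
(1,0): Delta=0.0172 Bond=-1.1159
(1,1): Delta=0.8600 Bond=-114.4532
(2,0): Delta=0.0000 Bond=0.0000
(2,1): Delta=0.0201 Bond=-1.8617
(2,2): Delta=1.0000 Bond=-190.3065
V0=56.1561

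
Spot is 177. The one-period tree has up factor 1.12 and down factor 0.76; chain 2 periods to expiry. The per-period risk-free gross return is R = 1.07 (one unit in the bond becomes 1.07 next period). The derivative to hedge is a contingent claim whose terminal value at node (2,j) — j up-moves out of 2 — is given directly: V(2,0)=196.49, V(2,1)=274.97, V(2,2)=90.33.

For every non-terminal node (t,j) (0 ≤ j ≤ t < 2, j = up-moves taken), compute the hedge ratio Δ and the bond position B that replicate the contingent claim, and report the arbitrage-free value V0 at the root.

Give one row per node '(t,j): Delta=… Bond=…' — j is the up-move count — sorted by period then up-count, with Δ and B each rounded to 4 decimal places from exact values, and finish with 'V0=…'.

(0,0): Delta=-2.1721 Bond=503.7262
(1,0): Delta=1.6206 Bond=28.7944
(1,1): Delta=-2.5872 Bond=621.2762
V0=119.2622

Under the risk-neutral measure, an up-move has probability p* = (R−d)/(u−d) = 0.8611 and values discount at R = 1.07.
At expiry t=2: V(2,0)=196.4900, V(2,1)=274.9700, V(2,2)=90.3300
  t=1,j=0: stock 134.5200 → up 150.6624 (V=274.9700), down 102.2352 (V=196.4900). Price 246.7944; hedge Δ=1.6206, bond B=28.7944.
  t=1,j=1: stock 198.2400 → up 222.0288 (V=90.3300), down 150.6624 (V=274.9700). Price 108.3873; hedge Δ=-2.5872, bond B=621.2762.
  t=0,j=0: stock 177.0000 → up 198.2400 (V=108.3873), down 134.5200 (V=246.7944). Price 119.2622; hedge Δ=-2.1721, bond B=503.7262.
Root portfolio cost Δ·177+B reproduces V0=119.2622.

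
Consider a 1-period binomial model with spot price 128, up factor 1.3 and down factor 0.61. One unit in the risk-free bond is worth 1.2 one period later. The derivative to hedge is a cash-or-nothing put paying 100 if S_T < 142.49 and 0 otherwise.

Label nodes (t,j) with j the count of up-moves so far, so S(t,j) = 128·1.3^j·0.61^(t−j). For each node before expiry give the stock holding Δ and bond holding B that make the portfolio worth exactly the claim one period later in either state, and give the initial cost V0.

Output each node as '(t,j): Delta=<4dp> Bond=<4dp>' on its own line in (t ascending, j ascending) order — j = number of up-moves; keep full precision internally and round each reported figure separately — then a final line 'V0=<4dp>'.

The replicating-portfolio and risk-neutral prices coincide; use p* = (1.2−0.61)/(1.3−0.61) = 0.8551 for the latter.
At expiry t=1: V(1,0)=100.0000, V(1,1)=0.0000
  t=0,j=0: stock 128.0000 → up 166.4000 (V=0.0000), down 78.0800 (V=100.0000). Price 12.0773; hedge Δ=-1.1322, bond B=157.0048.
Each (Δ,B) replicates both successor values, so the strategy is self-financing and V0 is arbitrage-free.

(0,0): Delta=-1.1322 Bond=157.0048
V0=12.0773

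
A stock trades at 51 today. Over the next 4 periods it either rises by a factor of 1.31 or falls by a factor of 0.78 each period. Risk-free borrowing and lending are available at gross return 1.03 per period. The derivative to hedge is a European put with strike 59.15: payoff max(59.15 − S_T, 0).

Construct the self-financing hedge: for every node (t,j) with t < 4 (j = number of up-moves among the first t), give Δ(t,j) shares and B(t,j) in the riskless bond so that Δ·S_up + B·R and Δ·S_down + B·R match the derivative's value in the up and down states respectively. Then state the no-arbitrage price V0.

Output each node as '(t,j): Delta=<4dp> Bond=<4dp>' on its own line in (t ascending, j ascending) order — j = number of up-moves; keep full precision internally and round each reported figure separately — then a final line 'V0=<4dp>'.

(0,0): Delta=-0.4226 Bond=33.0765
(1,0): Delta=-0.6988 Bond=45.0571
(1,1): Delta=-0.2384 Bond=21.7618
(2,0): Delta=-1.0000 Bond=55.7545
(2,1): Delta=-0.4979 Bond=35.9415
(2,2): Delta=-0.0653 Bond=7.2646
(3,0): Delta=-1.0000 Bond=57.4272
(3,1): Delta=-1.0000 Bond=57.4272
(3,2): Delta=-0.1631 Bond=14.1635
(3,3): Delta=0.0000 Bond=0.0000
V0=11.5253

No-arbitrage ⇒ martingale measure with p* = (R−d)/(u−d) = 0.4717.
Terminal payoffs: V(4,0)=40.2723, V(4,1)=27.4452, V(4,2)=5.9022, V(4,3)=0.0000, V(4,4)=0.0000
  t=3,j=0: stock 24.2022 → up 31.7048 (V=27.4452), down 18.8777 (V=40.2723). Price 33.2250; hedge Δ=-1.0000, bond B=57.4272.
  t=3,j=1: stock 40.6472 → up 53.2478 (V=5.9022), down 31.7048 (V=27.4452). Price 16.7800; hedge Δ=-1.0000, bond B=57.4272.
  t=3,j=2: stock 68.2665 → up 89.4291 (V=0.0000), down 53.2478 (V=5.9022). Price 3.0273; hedge Δ=-0.1631, bond B=14.1635.
  t=3,j=3: stock 114.6526 → up 150.1950 (V=0.0000), down 89.4291 (V=0.0000). Price 0.0000; hedge Δ=0.0000, bond B=0.0000.
  t=2,j=0: stock 31.0284 → up 40.6472 (V=16.7800), down 24.2022 (V=33.2250). Price 24.7261; hedge Δ=-1.0000, bond B=55.7545.
  t=2,j=1: stock 52.1118 → up 68.2665 (V=3.0273), down 40.6472 (V=16.7800). Price 9.9931; hedge Δ=-0.4979, bond B=35.9415.
  t=2,j=2: stock 87.5211 → up 114.6526 (V=0.0000), down 68.2665 (V=3.0273). Price 1.5527; hedge Δ=-0.0653, bond B=7.2646.
  t=1,j=0: stock 39.7800 → up 52.1118 (V=9.9931), down 31.0284 (V=24.7261). Price 17.2588; hedge Δ=-0.6988, bond B=45.0571.
  t=1,j=1: stock 66.8100 → up 87.5211 (V=1.5527), down 52.1118 (V=9.9931). Price 5.8367; hedge Δ=-0.2384, bond B=21.7618.
  t=0,j=0: stock 51.0000 → up 66.8100 (V=5.8367), down 39.7800 (V=17.2588). Price 11.5253; hedge Δ=-0.4226, bond B=33.0765.
The time-0 hedge costs 11.5253, which is the no-arbitrage price.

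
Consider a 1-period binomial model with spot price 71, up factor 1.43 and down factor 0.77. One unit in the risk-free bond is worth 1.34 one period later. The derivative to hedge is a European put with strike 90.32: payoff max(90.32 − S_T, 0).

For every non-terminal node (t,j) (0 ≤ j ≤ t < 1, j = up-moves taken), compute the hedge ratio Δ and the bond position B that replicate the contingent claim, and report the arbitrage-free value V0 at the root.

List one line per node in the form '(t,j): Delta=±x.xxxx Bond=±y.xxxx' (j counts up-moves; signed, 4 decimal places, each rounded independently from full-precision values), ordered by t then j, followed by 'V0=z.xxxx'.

No-arbitrage ⇒ martingale measure with p* = (R−d)/(u−d) = 0.8636.
At expiry t=1: V(1,0)=35.6500, V(1,1)=0.0000
  t=0,j=0: stock 71.0000 → up 101.5300 (V=0.0000), down 54.6700 (V=35.6500). Price 3.6279; hedge Δ=-0.7608, bond B=57.6430.
Each (Δ,B) replicates both successor values, so the strategy is self-financing and V0 is arbitrage-free.

(0,0): Delta=-0.7608 Bond=57.6430
V0=3.6279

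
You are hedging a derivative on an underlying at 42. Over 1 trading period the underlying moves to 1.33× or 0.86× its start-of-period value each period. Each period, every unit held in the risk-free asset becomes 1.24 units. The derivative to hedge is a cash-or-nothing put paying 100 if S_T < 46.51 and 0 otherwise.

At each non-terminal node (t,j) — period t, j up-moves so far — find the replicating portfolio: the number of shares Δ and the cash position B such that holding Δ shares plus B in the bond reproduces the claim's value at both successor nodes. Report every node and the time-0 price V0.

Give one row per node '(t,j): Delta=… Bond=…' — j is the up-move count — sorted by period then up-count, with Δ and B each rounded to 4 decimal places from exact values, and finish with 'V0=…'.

(0,0): Delta=-5.0659 Bond=228.2086
V0=15.4427

Risk-neutral probability p* = (R−d)/(u−d) = (1.24−0.86)/(1.33−0.86) = 0.8085.
At expiry t=1: V(1,0)=100.0000, V(1,1)=0.0000
  t=0,j=0: stock 42.0000 → up 55.8600 (V=0.0000), down 36.1200 (V=100.0000). Price 15.4427; hedge Δ=-5.0659, bond B=228.2086.
Self-financing check: at every node Δ·S+B equals the discounted successor values.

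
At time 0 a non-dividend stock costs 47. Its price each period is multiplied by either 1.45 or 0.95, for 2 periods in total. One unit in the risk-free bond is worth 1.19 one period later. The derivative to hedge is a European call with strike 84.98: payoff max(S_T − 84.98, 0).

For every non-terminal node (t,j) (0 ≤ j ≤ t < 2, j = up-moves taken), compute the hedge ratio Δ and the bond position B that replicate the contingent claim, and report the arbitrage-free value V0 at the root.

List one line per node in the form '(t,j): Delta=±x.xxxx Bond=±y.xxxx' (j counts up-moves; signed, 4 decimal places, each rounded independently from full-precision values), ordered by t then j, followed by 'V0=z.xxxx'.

No-arbitrage ⇒ martingale measure with p* = (R−d)/(u−d) = 0.4800.
Payoff layer (t=2): V(2,0)=0.0000, V(2,1)=0.0000, V(2,2)=13.8375
Node (1,0) S=44.6500: V=(p*·0.0000+(1−p*)·0.0000)/1.19=0.0000; Δ=(0.0000−0.0000)/(64.7425−42.4175)=0.0000; B=V−Δ·S=0.0000
Node (1,1) S=68.1500: V=(p*·13.8375+(1−p*)·0.0000)/1.19=5.5815; Δ=(13.8375−0.0000)/(98.8175−64.7425)=0.4061; B=V−Δ·S=-22.0935
Node (0,0) S=47.0000: V=(p*·5.5815+(1−p*)·0.0000)/1.19=2.2514; Δ=(5.5815−0.0000)/(68.1500−44.6500)=0.2375; B=V−Δ·S=-8.9117
The time-0 hedge costs 2.2514, which is the no-arbitrage price.

(0,0): Delta=0.2375 Bond=-8.9117
(1,0): Delta=0.0000 Bond=0.0000
(1,1): Delta=0.4061 Bond=-22.0935
V0=2.2514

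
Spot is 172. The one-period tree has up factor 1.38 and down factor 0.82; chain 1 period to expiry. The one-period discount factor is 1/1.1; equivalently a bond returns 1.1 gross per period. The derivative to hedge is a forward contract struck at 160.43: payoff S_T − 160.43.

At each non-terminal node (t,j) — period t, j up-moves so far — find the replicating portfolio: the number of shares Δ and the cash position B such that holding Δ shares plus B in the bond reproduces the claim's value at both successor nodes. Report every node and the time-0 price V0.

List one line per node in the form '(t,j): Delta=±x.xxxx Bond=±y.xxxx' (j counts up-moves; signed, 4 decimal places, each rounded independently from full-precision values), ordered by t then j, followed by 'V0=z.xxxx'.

The replicating-portfolio and risk-neutral prices coincide; use p* = (1.1−0.82)/(1.38−0.82) = 0.5000 for the latter.
Payoff layer (t=1): V(1,0)=-19.3900, V(1,1)=76.9300
  t=0,j=0: stock 172.0000 → up 237.3600 (V=76.9300), down 141.0400 (V=-19.3900). Price 26.1545; hedge Δ=1.0000, bond B=-145.8455.
Self-financing check: at every node Δ·S+B equals the discounted successor values.

(0,0): Delta=1.0000 Bond=-145.8455
V0=26.1545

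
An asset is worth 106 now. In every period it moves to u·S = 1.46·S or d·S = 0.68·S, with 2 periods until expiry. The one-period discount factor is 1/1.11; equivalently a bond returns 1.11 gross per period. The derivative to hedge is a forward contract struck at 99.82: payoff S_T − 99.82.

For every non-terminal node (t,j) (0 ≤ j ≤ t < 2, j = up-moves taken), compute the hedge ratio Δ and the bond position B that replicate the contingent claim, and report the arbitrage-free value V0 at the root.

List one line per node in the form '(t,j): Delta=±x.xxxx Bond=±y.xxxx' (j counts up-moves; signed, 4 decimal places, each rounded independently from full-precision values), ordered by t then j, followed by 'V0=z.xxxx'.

Since d<R<u, set p* = (R−d)/(u−d) = 0.5513; price each node as the discounted p*-expectation of its children.
At expiry t=2: V(2,0)=-50.8056, V(2,1)=5.4168, V(2,2)=126.1296
  t=1,j=0: stock 72.0800 → up 105.2368 (V=5.4168), down 49.0144 (V=-50.8056). Price -17.8479; hedge Δ=1.0000, bond B=-89.9279.
  t=1,j=1: stock 154.7600 → up 225.9496 (V=126.1296), down 105.2368 (V=5.4168). Price 64.8321; hedge Δ=1.0000, bond B=-89.9279.
  t=0,j=0: stock 106.0000 → up 154.7600 (V=64.8321), down 72.0800 (V=-17.8479). Price 24.9838; hedge Δ=1.0000, bond B=-81.0162.
Each (Δ,B) replicates both successor values, so the strategy is self-financing and V0 is arbitrage-free.

(0,0): Delta=1.0000 Bond=-81.0162
(1,0): Delta=1.0000 Bond=-89.9279
(1,1): Delta=1.0000 Bond=-89.9279
V0=24.9838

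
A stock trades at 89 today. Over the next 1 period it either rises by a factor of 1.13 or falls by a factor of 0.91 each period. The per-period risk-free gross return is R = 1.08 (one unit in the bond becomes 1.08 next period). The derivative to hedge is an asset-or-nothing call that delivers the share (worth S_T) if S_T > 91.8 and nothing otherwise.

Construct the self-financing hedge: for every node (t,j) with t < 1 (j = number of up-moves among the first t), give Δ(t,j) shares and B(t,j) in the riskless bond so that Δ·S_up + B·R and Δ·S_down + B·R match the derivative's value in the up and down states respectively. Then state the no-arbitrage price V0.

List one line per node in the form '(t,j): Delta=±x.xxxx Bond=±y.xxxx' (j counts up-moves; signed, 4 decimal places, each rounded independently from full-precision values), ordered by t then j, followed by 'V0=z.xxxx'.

(0,0): Delta=5.1364 Bond=-385.1797
V0=71.9566

Under the risk-neutral measure, an up-move has probability p* = (R−d)/(u−d) = 0.7727 and values discount at R = 1.08.
At expiry t=1: V(1,0)=0.0000, V(1,1)=100.5700
  t=0,j=0: stock 89.0000 → up 100.5700 (V=100.5700), down 80.9900 (V=0.0000). Price 71.9566; hedge Δ=5.1364, bond B=-385.1797.
Root portfolio cost Δ·89+B reproduces V0=71.9566.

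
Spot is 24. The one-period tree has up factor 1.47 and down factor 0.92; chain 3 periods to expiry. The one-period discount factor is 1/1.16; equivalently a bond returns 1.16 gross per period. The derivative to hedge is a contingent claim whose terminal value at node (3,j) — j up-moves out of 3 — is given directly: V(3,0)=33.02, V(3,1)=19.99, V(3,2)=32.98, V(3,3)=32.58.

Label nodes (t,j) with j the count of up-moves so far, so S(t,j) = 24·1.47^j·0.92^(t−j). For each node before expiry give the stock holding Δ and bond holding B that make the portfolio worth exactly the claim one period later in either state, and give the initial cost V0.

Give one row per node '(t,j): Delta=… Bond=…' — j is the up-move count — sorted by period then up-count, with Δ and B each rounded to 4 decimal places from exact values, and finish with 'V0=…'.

(0,0): Delta=0.1224 Bond=14.7134
(1,0): Delta=-0.1190 Bond=22.3970
(1,1): Delta=0.3175 Bond=10.1837
(2,0): Delta=-1.1663 Bond=47.2549
(2,1): Delta=0.7277 Bond=-1.4989
(2,2): Delta=-0.0140 Bond=29.0078
V0=17.6512

No-arbitrage ⇒ martingale measure with p* = (R−d)/(u−d) = 0.4364.
At expiry t=3: V(3,0)=33.0200, V(3,1)=19.9900, V(3,2)=32.9800, V(3,3)=32.5800
  t=2,j=0: stock 20.3136 → up 29.8610 (V=19.9900), down 18.6885 (V=33.0200). Price 23.5639; hedge Δ=-1.1663, bond B=47.2549.
  t=2,j=1: stock 32.4576 → up 47.7127 (V=32.9800), down 29.8610 (V=19.9900). Price 22.1193; hedge Δ=0.7277, bond B=-1.4989.
  t=2,j=2: stock 51.8616 → up 76.2366 (V=32.5800), down 47.7127 (V=32.9800). Price 28.2806; hedge Δ=-0.0140, bond B=29.0078.
  t=1,j=0: stock 22.0800 → up 32.4576 (V=22.1193), down 20.3136 (V=23.5639). Price 19.7703; hedge Δ=-0.1190, bond B=22.3970.
  t=1,j=1: stock 35.2800 → up 51.8616 (V=28.2806), down 32.4576 (V=22.1193). Price 21.3861; hedge Δ=0.3175, bond B=10.1837.
  t=0,j=0: stock 24.0000 → up 35.2800 (V=21.3861), down 22.0800 (V=19.7703). Price 17.6512; hedge Δ=0.1224, bond B=14.7134.
Each (Δ,B) replicates both successor values, so the strategy is self-financing and V0 is arbitrage-free.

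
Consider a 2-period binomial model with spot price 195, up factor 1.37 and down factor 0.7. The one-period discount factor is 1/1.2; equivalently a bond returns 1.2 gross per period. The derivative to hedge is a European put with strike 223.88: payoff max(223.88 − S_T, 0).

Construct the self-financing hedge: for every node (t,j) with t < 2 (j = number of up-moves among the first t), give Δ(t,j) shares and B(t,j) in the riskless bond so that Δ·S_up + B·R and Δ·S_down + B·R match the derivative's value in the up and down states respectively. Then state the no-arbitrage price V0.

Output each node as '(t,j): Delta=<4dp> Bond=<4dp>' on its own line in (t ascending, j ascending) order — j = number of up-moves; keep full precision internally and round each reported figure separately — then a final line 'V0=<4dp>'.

No-arbitrage ⇒ martingale measure with p* = (R−d)/(u−d) = 0.7463.
At expiry t=2: V(2,0)=128.3300, V(2,1)=36.8750, V(2,2)=0.0000
Node (1,0) S=136.5000: V=(p*·36.8750+(1−p*)·128.3300)/1.2=50.0667; Δ=(36.8750−128.3300)/(187.0050−95.5500)=-1.0000; B=V−Δ·S=186.5667
Node (1,1) S=267.1500: V=(p*·0.0000+(1−p*)·36.8750)/1.2=7.7970; Δ=(0.0000−36.8750)/(365.9955−187.0050)=-0.2060; B=V−Δ·S=62.8343
Node (0,0) S=195.0000: V=(p*·7.7970+(1−p*)·50.0667)/1.2=15.4351; Δ=(7.7970−50.0667)/(267.1500−136.5000)=-0.3235; B=V−Δ·S=78.5242
The time-0 hedge costs 15.4351, which is the no-arbitrage price.

(0,0): Delta=-0.3235 Bond=78.5242
(1,0): Delta=-1.0000 Bond=186.5667
(1,1): Delta=-0.2060 Bond=62.8343
V0=15.4351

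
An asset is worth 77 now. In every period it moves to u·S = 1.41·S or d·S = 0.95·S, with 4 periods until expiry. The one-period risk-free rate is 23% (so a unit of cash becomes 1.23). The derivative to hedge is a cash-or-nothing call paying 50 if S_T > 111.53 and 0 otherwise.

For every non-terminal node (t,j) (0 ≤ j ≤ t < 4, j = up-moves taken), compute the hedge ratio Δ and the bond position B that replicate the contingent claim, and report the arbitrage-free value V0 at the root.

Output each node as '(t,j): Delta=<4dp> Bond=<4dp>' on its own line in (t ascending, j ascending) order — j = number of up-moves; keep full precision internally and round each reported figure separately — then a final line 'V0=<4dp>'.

(0,0): Delta=0.2121 Bond=1.8136
(1,0): Delta=0.4679 Bond=-16.4788
(1,1): Delta=0.1013 Bond=14.2583
(2,0): Delta=0.7741 Bond=-41.5457
(2,1): Delta=0.3353 Bond=-6.5911
(2,2): Delta=0.0000 Bond=33.0491
(3,0): Delta=0.0000 Bond=0.0000
(3,1): Delta=1.1093 Bond=-83.9519
(3,2): Delta=0.0000 Bond=40.6504
(3,3): Delta=0.0000 Bond=40.6504
V0=18.1459

Risk-neutral probability p* = (R−d)/(u−d) = (1.23−0.95)/(1.41−0.95) = 0.6087.
At expiry t=4: V(4,0)=0.0000, V(4,1)=0.0000, V(4,2)=50.0000, V(4,3)=50.0000, V(4,4)=50.0000
  t=3,j=0: stock 66.0179 → up 93.0852 (V=0.0000), down 62.7170 (V=0.0000). Price 0.0000; hedge Δ=0.0000, bond B=0.0000.
  t=3,j=1: stock 97.9844 → up 138.1580 (V=50.0000), down 93.0852 (V=0.0000). Price 24.7437; hedge Δ=1.1093, bond B=-83.9519.
  t=3,j=2: stock 145.4295 → up 205.0556 (V=50.0000), down 138.1580 (V=50.0000). Price 40.6504; hedge Δ=0.0000, bond B=40.6504.
  t=3,j=3: stock 215.8480 → up 304.3457 (V=50.0000), down 205.0556 (V=50.0000). Price 40.6504; hedge Δ=0.0000, bond B=40.6504.
  t=2,j=0: stock 69.4925 → up 97.9844 (V=24.7437), down 66.0179 (V=0.0000). Price 12.2450; hedge Δ=0.7741, bond B=-41.5457.
  t=2,j=1: stock 103.1415 → up 145.4295 (V=40.6504), down 97.9844 (V=24.7437). Price 27.9887; hedge Δ=0.3353, bond B=-6.5911.
  t=2,j=2: stock 153.0837 → up 215.8480 (V=40.6504), down 145.4295 (V=40.6504). Price 33.0491; hedge Δ=0.0000, bond B=33.0491.
  t=1,j=0: stock 73.1500 → up 103.1415 (V=27.9887), down 69.4925 (V=12.2450). Price 17.7464; hedge Δ=0.4679, bond B=-16.4788.
  t=1,j=1: stock 108.5700 → up 153.0837 (V=33.0491), down 103.1415 (V=27.9887). Price 25.2593; hedge Δ=0.1013, bond B=14.2583.
  t=0,j=0: stock 77.0000 → up 108.5700 (V=25.2593), down 73.1500 (V=17.7464). Price 18.1459; hedge Δ=0.2121, bond B=1.8136.
Check: Δ(0,0)·S0 + B(0,0) = 18.1459 = V0.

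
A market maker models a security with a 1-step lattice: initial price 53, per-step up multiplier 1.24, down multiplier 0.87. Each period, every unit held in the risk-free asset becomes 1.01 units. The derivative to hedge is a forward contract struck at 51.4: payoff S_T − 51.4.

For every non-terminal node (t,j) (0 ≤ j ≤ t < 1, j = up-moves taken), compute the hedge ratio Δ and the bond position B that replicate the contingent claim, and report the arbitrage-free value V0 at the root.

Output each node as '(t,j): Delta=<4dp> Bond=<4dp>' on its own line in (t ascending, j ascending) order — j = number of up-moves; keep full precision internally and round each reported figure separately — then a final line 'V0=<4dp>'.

Under the risk-neutral measure, an up-move has probability p* = (R−d)/(u−d) = 0.3784 and values discount at R = 1.01.
At expiry t=1: V(1,0)=-5.2900, V(1,1)=14.3200
  t=0,j=0: stock 53.0000 → up 65.7200 (V=14.3200), down 46.1100 (V=-5.2900). Price 2.1089; hedge Δ=1.0000, bond B=-50.8911.
Root portfolio cost Δ·53+B reproduces V0=2.1089.

(0,0): Delta=1.0000 Bond=-50.8911
V0=2.1089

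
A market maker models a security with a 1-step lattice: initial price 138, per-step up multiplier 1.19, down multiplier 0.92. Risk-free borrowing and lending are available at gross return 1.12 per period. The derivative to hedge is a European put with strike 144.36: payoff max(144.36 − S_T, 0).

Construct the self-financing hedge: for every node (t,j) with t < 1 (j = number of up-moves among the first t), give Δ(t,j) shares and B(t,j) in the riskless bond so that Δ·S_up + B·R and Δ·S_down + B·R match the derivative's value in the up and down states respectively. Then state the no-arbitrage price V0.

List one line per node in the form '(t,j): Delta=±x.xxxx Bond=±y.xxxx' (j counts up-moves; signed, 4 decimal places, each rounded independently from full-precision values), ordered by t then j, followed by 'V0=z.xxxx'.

(0,0): Delta=-0.4670 Bond=68.4722
V0=4.0278

Under the risk-neutral measure, an up-move has probability p* = (R−d)/(u−d) = 0.7407 and values discount at R = 1.12.
Payoff layer (t=1): V(1,0)=17.4000, V(1,1)=0.0000
  t=0,j=0: stock 138.0000 → up 164.2200 (V=0.0000), down 126.9600 (V=17.4000). Price 4.0278; hedge Δ=-0.4670, bond B=68.4722.
Check: Δ(0,0)·S0 + B(0,0) = 4.0278 = V0.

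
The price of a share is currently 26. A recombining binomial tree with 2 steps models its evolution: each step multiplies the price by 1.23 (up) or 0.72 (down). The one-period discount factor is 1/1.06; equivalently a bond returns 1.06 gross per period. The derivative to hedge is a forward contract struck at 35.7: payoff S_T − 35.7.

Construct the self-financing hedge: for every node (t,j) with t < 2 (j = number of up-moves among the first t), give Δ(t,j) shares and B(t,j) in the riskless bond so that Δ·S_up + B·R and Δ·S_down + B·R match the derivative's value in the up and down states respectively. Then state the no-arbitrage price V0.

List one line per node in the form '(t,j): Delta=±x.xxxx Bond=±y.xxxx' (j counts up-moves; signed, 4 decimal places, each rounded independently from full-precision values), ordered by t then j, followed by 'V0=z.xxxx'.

(0,0): Delta=1.0000 Bond=-31.7729
(1,0): Delta=1.0000 Bond=-33.6792
(1,1): Delta=1.0000 Bond=-33.6792
V0=-5.7729

Risk-neutral probability p* = (R−d)/(u−d) = (1.06−0.72)/(1.23−0.72) = 0.6667.
Payoff layer (t=2): V(2,0)=-22.2216, V(2,1)=-12.6744, V(2,2)=3.6354
  t=1,j=0: stock 18.7200 → up 23.0256 (V=-12.6744), down 13.4784 (V=-22.2216). Price -14.9592; hedge Δ=1.0000, bond B=-33.6792.
  t=1,j=1: stock 31.9800 → up 39.3354 (V=3.6354), down 23.0256 (V=-12.6744). Price -1.6992; hedge Δ=1.0000, bond B=-33.6792.
  t=0,j=0: stock 26.0000 → up 31.9800 (V=-1.6992), down 18.7200 (V=-14.9592). Price -5.7729; hedge Δ=1.0000, bond B=-31.7729.
The time-0 hedge costs -5.7729, which is the no-arbitrage price.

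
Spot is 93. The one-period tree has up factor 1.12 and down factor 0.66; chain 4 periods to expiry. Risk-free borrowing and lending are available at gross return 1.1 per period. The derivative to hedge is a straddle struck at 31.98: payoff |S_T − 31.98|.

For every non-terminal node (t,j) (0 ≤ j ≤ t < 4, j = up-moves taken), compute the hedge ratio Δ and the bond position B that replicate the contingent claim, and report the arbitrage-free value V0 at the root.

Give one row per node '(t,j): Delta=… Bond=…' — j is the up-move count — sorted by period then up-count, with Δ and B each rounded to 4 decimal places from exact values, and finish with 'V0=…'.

Risk-neutral probability p* = (R−d)/(u−d) = (1.1−0.66)/(1.12−0.66) = 0.9565.
Terminal values V(4,·): V(4,0)=14.3335, V(4,1)=2.0344, V(4,2)=18.8367, V(4,3)=54.2545, V(4,4)=114.3573
Node (3,0) S=26.7371: V=(p*·2.0344+(1−p*)·14.3335)/1.1=2.3356; Δ=(2.0344−14.3335)/(29.9456−17.6465)=-1.0000; B=V−Δ·S=29.0727
Node (3,1) S=45.3721: V=(p*·18.8367+(1−p*)·2.0344)/1.1=16.4602; Δ=(18.8367−2.0344)/(50.8167−29.9456)=0.8051; B=V−Δ·S=-20.0666
Node (3,2) S=76.9951: V=(p*·54.2545+(1−p*)·18.8367)/1.1=47.9223; Δ=(54.2545−18.8367)/(86.2345−50.8167)=1.0000; B=V−Δ·S=-29.0727
Node (3,3) S=130.6583: V=(p*·114.3573+(1−p*)·54.2545)/1.1=101.5856; Δ=(114.3573−54.2545)/(146.3373−86.2345)=1.0000; B=V−Δ·S=-29.0727
Node (2,0) S=40.5108: V=(p*·16.4602+(1−p*)·2.3356)/1.1=14.4055; Δ=(16.4602−2.3356)/(45.3721−26.7371)=0.7580; B=V−Δ·S=-16.3001
Node (2,1) S=68.7456: V=(p*·47.9223+(1−p*)·16.4602)/1.1=42.3222; Δ=(47.9223−16.4602)/(76.9951−45.3721)=0.9949; B=V−Δ·S=-26.0738
Node (2,2) S=116.6592: V=(p*·101.5856+(1−p*)·47.9223)/1.1=90.2294; Δ=(101.5856−47.9223)/(130.6583−76.9951)=1.0000; B=V−Δ·S=-26.4298
Node (1,0) S=61.3800: V=(p*·42.3222+(1−p*)·14.4055)/1.1=37.3713; Δ=(42.3222−14.4055)/(68.7456−40.5108)=0.9887; B=V−Δ·S=-23.3171
Node (1,1) S=104.1600: V=(p*·90.2294+(1−p*)·42.3222)/1.1=80.1332; Δ=(90.2294−42.3222)/(116.6592−68.7456)=0.9999; B=V−Δ·S=-24.0130
Node (0,0) S=93.0000: V=(p*·80.1332+(1−p*)·37.3713)/1.1=71.1582; Δ=(80.1332−37.3713)/(104.1600−61.3800)=0.9996; B=V−Δ·S=-21.8025
The time-0 hedge costs 71.1582, which is the no-arbitrage price.

(0,0): Delta=0.9996 Bond=-21.8025
(1,0): Delta=0.9887 Bond=-23.3171
(1,1): Delta=0.9999 Bond=-24.0130
(2,0): Delta=0.7580 Bond=-16.3001
(2,1): Delta=0.9949 Bond=-26.0738
(2,2): Delta=1.0000 Bond=-26.4298
(3,0): Delta=-1.0000 Bond=29.0727
(3,1): Delta=0.8051 Bond=-20.0666
(3,2): Delta=1.0000 Bond=-29.0727
(3,3): Delta=1.0000 Bond=-29.0727
V0=71.1582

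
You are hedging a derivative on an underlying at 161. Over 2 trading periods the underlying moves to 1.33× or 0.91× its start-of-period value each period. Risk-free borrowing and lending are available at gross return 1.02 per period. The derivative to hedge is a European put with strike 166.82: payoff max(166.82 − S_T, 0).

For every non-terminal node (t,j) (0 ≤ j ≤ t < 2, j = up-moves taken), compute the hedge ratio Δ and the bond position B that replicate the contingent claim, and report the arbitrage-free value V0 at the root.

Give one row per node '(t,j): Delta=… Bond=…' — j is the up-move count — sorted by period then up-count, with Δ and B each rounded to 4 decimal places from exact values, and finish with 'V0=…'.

(0,0): Delta=-0.3585 Bond=75.2499
(1,0): Delta=-0.5443 Bond=103.9905
(1,1): Delta=0.0000 Bond=0.0000
V0=17.5395

The replicating-portfolio and risk-neutral prices coincide; use p* = (1.02−0.91)/(1.33−0.91) = 0.2619 for the latter.
Terminal payoffs: V(2,0)=33.4959, V(2,1)=0.0000, V(2,2)=0.0000
Node (1,0) S=146.5100: V=(p*·0.0000+(1−p*)·33.4959)/1.02=24.2384; Δ=(0.0000−33.4959)/(194.8583−133.3241)=-0.5443; B=V−Δ·S=103.9905
Node (1,1) S=214.1300: V=(p*·0.0000+(1−p*)·0.0000)/1.02=0.0000; Δ=(0.0000−0.0000)/(284.7929−194.8583)=0.0000; B=V−Δ·S=0.0000
Node (0,0) S=161.0000: V=(p*·0.0000+(1−p*)·24.2384)/1.02=17.5395; Δ=(0.0000−24.2384)/(214.1300−146.5100)=-0.3585; B=V−Δ·S=75.2499
Self-financing check: at every node Δ·S+B equals the discounted successor values.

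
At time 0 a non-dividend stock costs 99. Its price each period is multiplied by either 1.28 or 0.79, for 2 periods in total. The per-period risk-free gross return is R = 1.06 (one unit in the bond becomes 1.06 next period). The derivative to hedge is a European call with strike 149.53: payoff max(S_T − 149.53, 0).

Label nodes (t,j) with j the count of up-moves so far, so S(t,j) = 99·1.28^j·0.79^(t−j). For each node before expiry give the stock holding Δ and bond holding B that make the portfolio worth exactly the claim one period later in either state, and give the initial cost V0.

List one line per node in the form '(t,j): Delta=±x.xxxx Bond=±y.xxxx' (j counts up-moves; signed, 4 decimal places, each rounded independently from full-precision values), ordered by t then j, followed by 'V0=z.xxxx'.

(0,0): Delta=0.1358 Bond=-10.0189
(1,0): Delta=0.0000 Bond=0.0000
(1,1): Delta=0.2041 Bond=-19.2733
V0=3.4242

Since d<R<u, set p* = (R−d)/(u−d) = 0.5510; price each node as the discounted p*-expectation of its children.
Terminal values V(2,·): V(2,0)=0.0000, V(2,1)=0.0000, V(2,2)=12.6716
  t=1,j=0: stock 78.2100 → up 100.1088 (V=0.0000), down 61.7859 (V=0.0000). Price 0.0000; hedge Δ=0.0000, bond B=0.0000.
  t=1,j=1: stock 126.7200 → up 162.2016 (V=12.6716), down 100.1088 (V=0.0000). Price 6.5871; hedge Δ=0.2041, bond B=-19.2733.
  t=0,j=0: stock 99.0000 → up 126.7200 (V=6.5871), down 78.2100 (V=0.0000). Price 3.4242; hedge Δ=0.1358, bond B=-10.0189.
The time-0 hedge costs 3.4242, which is the no-arbitrage price.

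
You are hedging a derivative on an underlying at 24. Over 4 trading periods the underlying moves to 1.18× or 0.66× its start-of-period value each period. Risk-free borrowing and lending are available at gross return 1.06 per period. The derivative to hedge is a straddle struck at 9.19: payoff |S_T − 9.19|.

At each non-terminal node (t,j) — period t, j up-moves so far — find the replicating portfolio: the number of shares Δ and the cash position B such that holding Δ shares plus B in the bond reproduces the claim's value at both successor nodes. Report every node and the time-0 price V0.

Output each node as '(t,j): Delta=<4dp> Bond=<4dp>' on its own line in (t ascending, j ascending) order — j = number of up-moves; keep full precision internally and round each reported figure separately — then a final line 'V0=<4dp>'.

Since d<R<u, set p* = (R−d)/(u−d) = 0.7692; price each node as the discounted p*-expectation of its children.
Terminal payoffs: V(4,0)=4.6361, V(4,1)=1.0481, V(4,2)=5.3667, V(4,3)=16.8356, V(4,4)=37.3407
(3,0): S=6.8999. Δ = (V_up−V_dn)/(S_up−S_dn) = (1.0481−4.6361)/(8.1419−4.5539) = -1.0000. V = [p*·1.0481 + (1−p*)·4.6361]/1.06 = 1.7699. B = V − Δ·S = 8.6698.
(3,1): S=12.3362. Δ = (V_up−V_dn)/(S_up−S_dn) = (5.3667−1.0481)/(14.5567−8.1419) = 0.6732. V = [p*·5.3667 + (1−p*)·1.0481]/1.06 = 4.1227. B = V − Δ·S = -4.1822.
(3,2): S=22.0556. Δ = (V_up−V_dn)/(S_up−S_dn) = (16.8356−5.3667)/(26.0256−14.5567) = 1.0000. V = [p*·16.8356 + (1−p*)·5.3667]/1.06 = 13.3858. B = V − Δ·S = -8.6698.
(3,3): S=39.4328. Δ = (V_up−V_dn)/(S_up−S_dn) = (37.3407−16.8356)/(46.5307−26.0256) = 1.0000. V = [p*·37.3407 + (1−p*)·16.8356]/1.06 = 30.7630. B = V − Δ·S = -8.6698.
(2,0): S=10.4544. Δ = (V_up−V_dn)/(S_up−S_dn) = (4.1227−1.7699)/(12.3362−6.8999) = 0.4328. V = [p*·4.1227 + (1−p*)·1.7699]/1.06 = 3.3772. B = V − Δ·S = -1.1475.
(2,1): S=18.6912. Δ = (V_up−V_dn)/(S_up−S_dn) = (13.3858−4.1227)/(22.0556−12.3362) = 0.9530. V = [p*·13.3858 + (1−p*)·4.1227]/1.06 = 10.6115. B = V − Δ·S = -7.2021.
(2,2): S=33.4176. Δ = (V_up−V_dn)/(S_up−S_dn) = (30.7630−13.3858)/(39.4328−22.0556) = 1.0000. V = [p*·30.7630 + (1−p*)·13.3858]/1.06 = 25.2385. B = V − Δ·S = -8.1791.
(1,0): S=15.8400. Δ = (V_up−V_dn)/(S_up−S_dn) = (10.6115−3.3772)/(18.6912−10.4544) = 0.8783. V = [p*·10.6115 + (1−p*)·3.3772]/1.06 = 8.4359. B = V − Δ·S = -5.4763.
(1,1): S=28.3200. Δ = (V_up−V_dn)/(S_up−S_dn) = (25.2385−10.6115)/(33.4176−18.6912) = 0.9933. V = [p*·25.2385 + (1−p*)·10.6115]/1.06 = 20.6255. B = V − Δ·S = -7.5034.
(0,0): S=24.0000. Δ = (V_up−V_dn)/(S_up−S_dn) = (20.6255−8.4359)/(28.3200−15.8400) = 0.9767. V = [p*·20.6255 + (1−p*)·8.4359]/1.06 = 16.8043. B = V − Δ·S = -6.6374.
Self-financing check: at every node Δ·S+B equals the discounted successor values.

(0,0): Delta=0.9767 Bond=-6.6374
(1,0): Delta=0.8783 Bond=-5.4763
(1,1): Delta=0.9933 Bond=-7.5034
(2,0): Delta=0.4328 Bond=-1.1475
(2,1): Delta=0.9530 Bond=-7.2021
(2,2): Delta=1.0000 Bond=-8.1791
(3,0): Delta=-1.0000 Bond=8.6698
(3,1): Delta=0.6732 Bond=-4.1822
(3,2): Delta=1.0000 Bond=-8.6698
(3,3): Delta=1.0000 Bond=-8.6698
V0=16.8043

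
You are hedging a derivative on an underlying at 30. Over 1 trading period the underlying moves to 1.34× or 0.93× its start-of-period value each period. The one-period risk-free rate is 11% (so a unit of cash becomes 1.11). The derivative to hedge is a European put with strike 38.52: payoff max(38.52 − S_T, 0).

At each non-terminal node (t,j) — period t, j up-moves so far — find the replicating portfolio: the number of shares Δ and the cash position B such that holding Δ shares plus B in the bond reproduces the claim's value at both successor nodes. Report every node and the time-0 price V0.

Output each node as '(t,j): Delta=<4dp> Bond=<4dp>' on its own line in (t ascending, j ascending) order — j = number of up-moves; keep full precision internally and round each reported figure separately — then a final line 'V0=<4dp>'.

The replicating-portfolio and risk-neutral prices coincide; use p* = (1.11−0.93)/(1.34−0.93) = 0.4390 for the latter.
At expiry t=1: V(1,0)=10.6200, V(1,1)=0.0000
Node (0,0) S=30.0000: V=(p*·0.0000+(1−p*)·10.6200)/1.11=5.3672; Δ=(0.0000−10.6200)/(40.2000−27.9000)=-0.8634; B=V−Δ·S=31.2696
The time-0 hedge costs 5.3672, which is the no-arbitrage price.

(0,0): Delta=-0.8634 Bond=31.2696
V0=5.3672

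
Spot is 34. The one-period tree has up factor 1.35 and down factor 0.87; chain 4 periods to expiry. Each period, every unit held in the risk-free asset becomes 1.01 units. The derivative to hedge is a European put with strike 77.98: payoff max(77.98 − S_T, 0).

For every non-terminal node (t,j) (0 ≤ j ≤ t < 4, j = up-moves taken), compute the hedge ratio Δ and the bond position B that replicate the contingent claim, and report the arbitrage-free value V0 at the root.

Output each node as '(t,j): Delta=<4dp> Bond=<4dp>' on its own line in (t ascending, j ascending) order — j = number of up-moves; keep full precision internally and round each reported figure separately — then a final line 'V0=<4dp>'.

(0,0): Delta=-0.9484 Bond=73.4268
(1,0): Delta=-1.0000 Bond=75.6866
(1,1): Delta=-0.8677 Bond=70.4560
(2,0): Delta=-1.0000 Bond=76.4435
(2,1): Delta=-1.0000 Bond=76.4435
(2,2): Delta=-0.6607 Bond=58.3307
(3,0): Delta=-1.0000 Bond=77.2079
(3,1): Delta=-1.0000 Bond=77.2079
(3,2): Delta=-1.0000 Bond=77.2079
(3,3): Delta=-0.1296 Bond=14.4861
V0=41.1803

Risk-neutral probability p* = (R−d)/(u−d) = (1.01−0.87)/(1.35−0.87) = 0.2917.
At expiry t=4: V(4,0)=58.5015, V(4,1)=47.7547, V(4,2)=31.0787, V(4,3)=5.2021, V(4,4)=0.0000
Node (3,0) S=22.3891: V=(p*·47.7547+(1−p*)·58.5015)/1.01=54.8188; Δ=(47.7547−58.5015)/(30.2253−19.4785)=-1.0000; B=V−Δ·S=77.2079
Node (3,1) S=34.7417: V=(p*·31.0787+(1−p*)·47.7547)/1.01=42.4662; Δ=(31.0787−47.7547)/(46.9013−30.2253)=-1.0000; B=V−Δ·S=77.2079
Node (3,2) S=53.9096: V=(p*·5.2021+(1−p*)·31.0787)/1.01=23.2984; Δ=(5.2021−31.0787)/(72.7779−46.9013)=-1.0000; B=V−Δ·S=77.2079
Node (3,3) S=83.6528: V=(p*·0.0000+(1−p*)·5.2021)/1.01=3.6483; Δ=(0.0000−5.2021)/(112.9312−72.7779)=-0.1296; B=V−Δ·S=14.4861
Node (2,0) S=25.7346: V=(p*·42.4662+(1−p*)·54.8188)/1.01=50.7089; Δ=(42.4662−54.8188)/(34.7417−22.3891)=-1.0000; B=V−Δ·S=76.4435
Node (2,1) S=39.9330: V=(p*·23.2984+(1−p*)·42.4662)/1.01=36.5105; Δ=(23.2984−42.4662)/(53.9096−34.7417)=-1.0000; B=V−Δ·S=76.4435
Node (2,2) S=61.9650: V=(p*·3.6483+(1−p*)·23.2984)/1.01=17.3932; Δ=(3.6483−23.2984)/(83.6528−53.9096)=-0.6607; B=V−Δ·S=58.3307
Node (1,0) S=29.5800: V=(p*·36.5105+(1−p*)·50.7089)/1.01=46.1066; Δ=(36.5105−50.7089)/(39.9330−25.7346)=-1.0000; B=V−Δ·S=75.6866
Node (1,1) S=45.9000: V=(p*·17.3932+(1−p*)·36.5105)/1.01=30.6283; Δ=(17.3932−36.5105)/(61.9650−39.9330)=-0.8677; B=V−Δ·S=70.4560
Node (0,0) S=34.0000: V=(p*·30.6283+(1−p*)·46.1066)/1.01=41.1803; Δ=(30.6283−46.1066)/(45.9000−29.5800)=-0.9484; B=V−Δ·S=73.4268
Each (Δ,B) replicates both successor values, so the strategy is self-financing and V0 is arbitrage-free.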